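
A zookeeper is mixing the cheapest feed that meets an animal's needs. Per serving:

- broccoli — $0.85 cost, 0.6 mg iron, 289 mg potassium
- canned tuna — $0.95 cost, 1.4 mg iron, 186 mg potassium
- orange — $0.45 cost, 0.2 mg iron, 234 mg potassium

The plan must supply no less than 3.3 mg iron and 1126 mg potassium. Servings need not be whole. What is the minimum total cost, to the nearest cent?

$3.28

broccoli only: max(3.3/0.6, 1126/289) = 5.5 servings → $4.67.
canned tuna only: max(3.3/1.4, 1126/186) = 6.054 servings → $5.75.
orange only: max(3.3/0.2, 1126/234) = 16.5 servings → $7.42.
broccoli + canned tuna with both tight: 3.285 servings and 0.9491 servings → $3.69.
broccoli + orange: intersection lies outside the first quadrant.
canned tuna + orange with both tight: 1.884 servings and 3.315 servings → $3.28.
So the least-cost plan costs $3.28.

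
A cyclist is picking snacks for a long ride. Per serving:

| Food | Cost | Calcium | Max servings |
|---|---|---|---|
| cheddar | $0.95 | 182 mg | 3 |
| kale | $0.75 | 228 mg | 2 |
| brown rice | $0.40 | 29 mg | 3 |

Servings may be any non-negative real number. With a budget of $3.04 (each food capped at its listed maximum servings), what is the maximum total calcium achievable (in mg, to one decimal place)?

Calcium per dollar: kale 304, cheddar 191.6, brown rice 72.5.
Take 2 servings of kale: spends $1.50, +456.0 mg calcium (running total 456.0 mg).
Take 1.621 servings of cheddar: spends $1.54, +295.0 mg calcium (running total 751.0 mg).
Greedy by best ratio exhausts the cost allowance optimally: 751.0 mg.

751.0 mg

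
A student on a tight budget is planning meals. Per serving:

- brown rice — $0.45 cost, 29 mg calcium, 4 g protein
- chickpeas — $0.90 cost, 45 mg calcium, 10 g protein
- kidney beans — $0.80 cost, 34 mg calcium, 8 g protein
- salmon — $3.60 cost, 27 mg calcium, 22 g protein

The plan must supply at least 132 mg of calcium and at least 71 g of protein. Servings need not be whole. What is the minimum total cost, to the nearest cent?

Two binding constraints pin down two serving amounts, so the optimal mix uses at most two foods. The candidates are each food alone (scaled to the tighter of calcium/protein) and each pair with both constraints tight.
brown rice only: max(132/29, 71/4) = 17.75 servings → $7.99.
chickpeas only: max(132/45, 71/10) = 7.1 servings → $6.39.
kidney beans only: max(132/34, 71/8) = 8.875 servings → $7.10.
salmon only: max(132/27, 71/22) = 4.889 servings → $17.60.
brown rice + chickpeas with both targets exact would need a negative amount; discard.
brown rice + kidney beans: the both-tight solution has a negative serving — not a feasible corner.
brown rice + salmon with both tight: 1.862 servings and 2.889 servings → $11.24.
chickpeas + kidney beans: intersection lies outside the first quadrant.
chickpeas + salmon with both tight: 1.371 servings and 2.604 servings → $10.61.
kidney beans + salmon with both tight: 1.855 servings and 2.553 servings → $10.67.
So the least-cost plan costs $6.39.

$6.39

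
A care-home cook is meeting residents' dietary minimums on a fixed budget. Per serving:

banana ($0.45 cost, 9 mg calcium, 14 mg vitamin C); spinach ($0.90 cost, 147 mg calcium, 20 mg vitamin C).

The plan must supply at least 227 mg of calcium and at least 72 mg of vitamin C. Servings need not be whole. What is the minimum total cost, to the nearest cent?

$2.66

Two binding constraints pin down two serving amounts, so the optimal mix uses at most two foods. The candidates are each food alone (scaled to the tighter of calcium/vitamin C) and each pair with both constraints tight.
banana only: max(227/9, 72/14) = 25.22 servings → $11.35.
spinach only: max(227/147, 72/20) = 3.6 servings → $3.24.
banana + spinach with both tight: 3.218 servings and 1.347 servings → $2.66.
So the least-cost plan costs $2.66.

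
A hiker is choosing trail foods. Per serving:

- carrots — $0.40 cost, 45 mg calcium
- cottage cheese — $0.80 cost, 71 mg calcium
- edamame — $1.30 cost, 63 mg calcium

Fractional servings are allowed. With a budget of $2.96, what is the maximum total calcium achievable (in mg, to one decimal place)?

333.0 mg

Calcium per dollar: carrots 112.5, cottage cheese 88.75, edamame 48.46.
With no serving limits, spend the whole cost allowance on carrots: $2.96 / $0.40 × 45 mg = 333.0 mg.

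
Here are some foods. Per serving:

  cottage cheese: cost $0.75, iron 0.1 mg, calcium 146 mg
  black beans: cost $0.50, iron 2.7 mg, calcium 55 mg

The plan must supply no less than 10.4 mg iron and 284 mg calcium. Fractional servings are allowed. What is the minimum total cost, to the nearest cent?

cottage cheese only: max(10.4/0.1, 284/146) = 104 servings → $78.00.
black beans only: max(10.4/2.7, 284/55) = 5.164 servings → $2.58.
cottage cheese + black beans with both tight: 0.5012 servings and 3.833 servings → $2.29.
So the least-cost plan costs $2.29.

$2.29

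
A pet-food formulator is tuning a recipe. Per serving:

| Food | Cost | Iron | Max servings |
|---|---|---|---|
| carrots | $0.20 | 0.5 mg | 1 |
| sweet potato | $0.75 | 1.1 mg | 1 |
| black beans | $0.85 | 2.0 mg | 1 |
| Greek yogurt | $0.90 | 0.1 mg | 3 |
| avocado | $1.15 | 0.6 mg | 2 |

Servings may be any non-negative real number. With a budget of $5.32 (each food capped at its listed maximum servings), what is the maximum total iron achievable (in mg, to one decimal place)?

Iron per dollar: carrots 2.5, black beans 2.353, sweet potato 1.467, avocado 0.5217, Greek yogurt 0.1111.
Take 1 serving of carrots: spends $0.20, +0.5 mg iron (running total 0.5 mg).
Take 1 serving of black beans: spends $0.85, +2.0 mg iron (running total 2.5 mg).
Take 1 serving of sweet potato: spends $0.75, +1.1 mg iron (running total 3.6 mg).
Take 2 servings of avocado: spends $2.30, +1.2 mg iron (running total 4.8 mg).
Take 1.356 servings of Greek yogurt: spends $1.22, +0.1 mg iron (running total 4.9 mg).
Greedy by best ratio exhausts the cost allowance optimally: 4.9 mg.

4.9 mg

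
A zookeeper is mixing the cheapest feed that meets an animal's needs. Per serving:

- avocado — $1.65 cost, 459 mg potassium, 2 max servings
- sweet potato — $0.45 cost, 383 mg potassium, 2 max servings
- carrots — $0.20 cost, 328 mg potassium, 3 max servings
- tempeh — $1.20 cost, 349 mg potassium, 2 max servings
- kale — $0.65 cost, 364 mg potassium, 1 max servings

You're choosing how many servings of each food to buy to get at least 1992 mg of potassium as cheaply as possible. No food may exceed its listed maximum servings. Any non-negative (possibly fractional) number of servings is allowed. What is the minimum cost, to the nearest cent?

$1.93

Cost per mg of potassium: carrots $0.0006, sweet potato $0.0012, kale $0.0018, tempeh $0.0034, avocado $0.0036.
Take 3 servings of carrots: +984.0 mg potassium for $0.60 (total $0.60, still need 1008.0 mg).
Take 2 servings of sweet potato: +766.0 mg potassium for $0.90 (total $1.50, still need 242.0 mg).
Take 0.6648 servings of kale: +242.0 mg potassium for $0.43 (total $1.93, still need 0.0 mg).
Filling from the cheapest source first is optimal under one linear minimum: $1.93.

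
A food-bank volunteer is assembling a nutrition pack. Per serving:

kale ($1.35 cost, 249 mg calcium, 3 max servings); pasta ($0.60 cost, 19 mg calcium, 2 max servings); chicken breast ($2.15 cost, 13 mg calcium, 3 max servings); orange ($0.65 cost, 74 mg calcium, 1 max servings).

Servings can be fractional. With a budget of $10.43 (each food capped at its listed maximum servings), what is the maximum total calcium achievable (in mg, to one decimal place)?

Calcium per dollar: kale 184.4, orange 113.8, pasta 31.67, chicken breast 6.047.
Take 3 servings of kale: spends $4.05, +747.0 mg calcium (running total 747.0 mg).
Take 1 serving of orange: spends $0.65, +74.0 mg calcium (running total 821.0 mg).
Take 2 servings of pasta: spends $1.20, +38.0 mg calcium (running total 859.0 mg).
Take 2.107 servings of chicken breast: spends $4.53, +27.4 mg calcium (running total 886.4 mg).
Greedy by best ratio exhausts the cost allowance optimally: 886.4 mg.

886.4 mg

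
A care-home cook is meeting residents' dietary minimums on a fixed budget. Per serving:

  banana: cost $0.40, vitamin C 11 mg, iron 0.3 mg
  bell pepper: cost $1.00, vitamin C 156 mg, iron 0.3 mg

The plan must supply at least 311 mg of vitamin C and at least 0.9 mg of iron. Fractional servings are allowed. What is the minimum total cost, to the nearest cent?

$2.35

Two binding constraints pin down two serving amounts, so the optimal mix uses at most two foods. The candidates are each food alone (scaled to the tighter of vitamin C/iron) and each pair with both constraints tight.
banana only: max(311/11, 0.9/0.3) = 28.27 servings → $11.31.
bell pepper only: max(311/156, 0.9/0.3) = 3 servings → $3.00.
banana + bell pepper with both tight: 1.083 servings and 1.917 servings → $2.35.
The minimum over all feasible corners is $2.35.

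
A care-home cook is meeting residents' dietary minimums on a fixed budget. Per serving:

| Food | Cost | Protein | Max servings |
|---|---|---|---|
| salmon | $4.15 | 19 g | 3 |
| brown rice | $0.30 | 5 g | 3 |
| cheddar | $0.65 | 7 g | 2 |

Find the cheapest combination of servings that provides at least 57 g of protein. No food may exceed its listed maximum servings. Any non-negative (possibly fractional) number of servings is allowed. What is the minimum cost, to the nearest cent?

Cost per g of protein: brown rice $0.0600, cheddar $0.0929, salmon $0.2184.
Take 3 servings of brown rice: +15.0 g protein for $0.90 (total $0.90, still need 42.0 g).
Take 2 servings of cheddar: +14.0 g protein for $1.30 (total $2.20, still need 28.0 g).
Take 1.474 servings of salmon: +28.0 g protein for $6.12 (total $8.32, still need 0.0 g).
Greedy by cheapest-per-g is optimal for a single linear constraint, so the minimum cost is $8.32.

$8.32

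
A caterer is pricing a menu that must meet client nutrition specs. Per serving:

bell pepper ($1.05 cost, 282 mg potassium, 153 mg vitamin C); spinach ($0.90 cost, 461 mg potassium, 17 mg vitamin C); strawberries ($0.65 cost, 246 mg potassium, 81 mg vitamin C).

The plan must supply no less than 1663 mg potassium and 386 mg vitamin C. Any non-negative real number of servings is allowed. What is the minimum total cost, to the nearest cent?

bell pepper only: max(1663/282, 386/153) = 5.897 servings → $6.19.
spinach only: max(1663/461, 386/17) = 22.71 servings → $20.44.
strawberries only: max(1663/246, 386/81) = 6.76 servings → $4.39.
bell pepper + spinach with both tight: 2.277 servings and 2.215 servings → $4.38.
bell pepper + strawberries with both targets exact would need a negative amount; discard.
spinach + strawberries with both tight: 1.199 servings and 4.514 servings → $4.01.
So the least-cost plan costs $4.01.

$4.01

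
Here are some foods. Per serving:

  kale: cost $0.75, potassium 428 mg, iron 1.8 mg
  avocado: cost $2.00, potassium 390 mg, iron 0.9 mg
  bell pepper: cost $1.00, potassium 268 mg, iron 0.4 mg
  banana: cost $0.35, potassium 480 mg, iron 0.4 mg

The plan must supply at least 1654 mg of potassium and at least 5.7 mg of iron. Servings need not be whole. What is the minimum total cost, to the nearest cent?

$2.52

The cheapest plan sits at a corner of the feasible region — with two constraints it uses at most two foods.
kale only: max(1654/428, 5.7/1.8) = 3.864 servings → $2.90.
avocado only: max(1654/390, 5.7/0.9) = 6.333 servings → $12.67.
bell pepper only: max(1654/268, 5.7/0.4) = 14.25 servings → $14.25.
banana only: max(1654/480, 5.7/0.4) = 14.25 servings → $4.99.
kale + avocado with both tight: 2.318 servings and 1.697 servings → $5.13.
kale + bell pepper with both tight: 2.783 servings and 1.728 servings → $3.81.
kale + banana with both tight: 2.994 servings and 0.776 servings → $2.52.
avocado + bell pepper: the both-tight solution has a negative serving — not a feasible corner.
avocado + banana: the both-tight solution has a negative serving — not a feasible corner.
bell pepper + banana: the both-tight solution has a negative serving — not a feasible corner.
The minimum over all feasible corners is $2.52.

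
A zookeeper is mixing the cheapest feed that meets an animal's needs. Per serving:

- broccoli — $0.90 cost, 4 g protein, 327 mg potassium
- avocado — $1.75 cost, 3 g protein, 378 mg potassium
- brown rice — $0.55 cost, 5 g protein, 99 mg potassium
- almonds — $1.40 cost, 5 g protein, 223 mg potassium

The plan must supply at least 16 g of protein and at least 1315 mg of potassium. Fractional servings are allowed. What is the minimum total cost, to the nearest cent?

broccoli only: max(16/4, 1315/327) = 4.021 servings → $3.62.
avocado only: max(16/3, 1315/378) = 5.333 servings → $9.33.
brown rice only: max(16/5, 1315/99) = 13.28 servings → $7.31.
almonds only: max(16/5, 1315/223) = 5.897 servings → $8.26.
broccoli + avocado with both tight: 3.96 servings and 0.05273 servings → $3.66.
broccoli + brown rice with both targets exact would need a negative amount; discard.
broccoli + almonds: the both-tight solution has a negative serving — not a feasible corner.
avocado + brown rice with both tight: 3.133 servings and 1.32 servings → $6.21.
avocado + almonds with both tight: 2.463 servings and 1.722 servings → $6.72.
brown rice + almonds: intersection lies outside the first quadrant.
The minimum over all feasible corners is $3.62.

$3.62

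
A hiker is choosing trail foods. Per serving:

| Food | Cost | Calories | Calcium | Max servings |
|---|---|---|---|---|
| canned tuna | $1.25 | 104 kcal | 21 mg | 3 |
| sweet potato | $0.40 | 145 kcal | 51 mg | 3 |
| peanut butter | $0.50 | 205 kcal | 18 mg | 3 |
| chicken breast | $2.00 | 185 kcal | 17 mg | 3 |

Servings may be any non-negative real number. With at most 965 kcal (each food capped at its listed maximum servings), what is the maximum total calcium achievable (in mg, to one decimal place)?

236.0 mg

Calcium per kcal: sweet potato 0.3517, canned tuna 0.2019, chicken breast 0.09189, peanut butter 0.0878.
Take 3 servings of sweet potato: uses 435 kcal, +153.0 mg calcium (running total 153.0 mg).
Take 3 servings of canned tuna: uses 312 kcal, +63.0 mg calcium (running total 216.0 mg).
Take 1.178 servings of chicken breast: uses 218 kcal, +20.0 mg calcium (running total 236.0 mg).
Filling greedily by calcium-per-kcal is optimal for one linear limit, giving 236.0 mg.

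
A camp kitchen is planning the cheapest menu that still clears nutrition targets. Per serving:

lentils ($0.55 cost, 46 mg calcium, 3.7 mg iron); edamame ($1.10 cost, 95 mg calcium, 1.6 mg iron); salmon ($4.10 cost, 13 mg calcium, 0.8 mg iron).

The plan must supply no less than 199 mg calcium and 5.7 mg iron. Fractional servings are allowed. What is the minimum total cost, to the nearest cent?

$2.32

At the optimum either one food covers both requirements or two foods hit both targets exactly; no other combination can be cheaper.
lentils only: max(199/46, 5.7/3.7) = 4.326 servings → $2.38.
edamame only: max(199/95, 5.7/1.6) = 3.562 servings → $3.92.
salmon only: max(199/13, 5.7/0.8) = 15.31 servings → $62.76.
lentils + edamame with both tight: 0.8028 servings and 1.706 servings → $2.32.
lentils + salmon with both targets exact would need a negative amount; discard.
edamame + salmon with both tight: 1.542 servings and 4.042 servings → $18.27.
The minimum over all feasible corners is $2.32.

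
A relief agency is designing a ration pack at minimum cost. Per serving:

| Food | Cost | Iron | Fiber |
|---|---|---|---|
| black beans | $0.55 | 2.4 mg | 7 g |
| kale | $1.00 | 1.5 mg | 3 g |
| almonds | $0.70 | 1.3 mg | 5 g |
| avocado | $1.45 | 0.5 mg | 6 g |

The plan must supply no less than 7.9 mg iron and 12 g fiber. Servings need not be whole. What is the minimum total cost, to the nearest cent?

The cheapest plan sits at a corner of the feasible region — with two constraints it uses at most two foods.
black beans only: max(7.9/2.4, 12/7) = 3.292 servings → $1.81.
kale only: max(7.9/1.5, 12/3) = 5.267 servings → $5.27.
almonds only: max(7.9/1.3, 12/5) = 6.077 servings → $4.25.
avocado only: max(7.9/0.5, 12/6) = 15.8 servings → $22.91.
black beans + kale: intersection lies outside the first quadrant.
black beans + almonds: intersection lies outside the first quadrant.
black beans + avocado with both targets exact would need a negative amount; discard.
kale + almonds: the both-tight solution has a negative serving — not a feasible corner.
kale + avocado with both targets exact would need a negative amount; discard.
almonds + avocado: intersection lies outside the first quadrant.
The minimum over all feasible corners is $1.81.

$1.81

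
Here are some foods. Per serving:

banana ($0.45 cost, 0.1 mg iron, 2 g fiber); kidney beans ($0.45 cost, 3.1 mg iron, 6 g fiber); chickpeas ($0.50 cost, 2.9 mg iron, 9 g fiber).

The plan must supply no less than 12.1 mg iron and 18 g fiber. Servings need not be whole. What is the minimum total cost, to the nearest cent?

A basic optimal solution has at most two foods positive. Try each food alone and each pair with both targets met exactly.
banana only: max(12.1/0.1, 18/2) = 121 servings → $54.45.
kidney beans only: max(12.1/3.1, 18/6) = 3.903 servings → $1.76.
chickpeas only: max(12.1/2.9, 18/9) = 4.172 servings → $2.09.
banana + kidney beans with both targets exact would need a negative amount; discard.
banana + chickpeas with both targets exact would need a negative amount; discard.
kidney beans + chickpeas: intersection lies outside the first quadrant.
The minimum over all feasible corners is $1.76.

$1.76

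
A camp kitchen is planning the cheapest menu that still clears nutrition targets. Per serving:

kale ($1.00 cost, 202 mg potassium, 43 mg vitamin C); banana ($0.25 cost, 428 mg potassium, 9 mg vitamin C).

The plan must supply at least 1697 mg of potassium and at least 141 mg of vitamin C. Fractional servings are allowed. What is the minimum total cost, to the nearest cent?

The cheapest plan sits at a corner of the feasible region — with two constraints it uses at most two foods.
kale only: max(1697/202, 141/43) = 8.401 servings → $8.40.
banana only: max(1697/428, 141/9) = 15.67 servings → $3.92.
kale + banana with both tight: 2.718 servings and 2.682 servings → $3.39.
Cheapest feasible corner: $3.39.

$3.39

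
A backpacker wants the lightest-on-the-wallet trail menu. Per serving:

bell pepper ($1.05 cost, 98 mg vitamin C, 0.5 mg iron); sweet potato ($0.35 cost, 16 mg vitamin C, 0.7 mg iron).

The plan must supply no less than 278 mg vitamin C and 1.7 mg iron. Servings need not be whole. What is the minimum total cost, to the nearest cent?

$3.06

A basic optimal solution has at most two foods positive. Try each food alone and each pair with both targets met exactly.
bell pepper only: max(278/98, 1.7/0.5) = 3.4 servings → $3.57.
sweet potato only: max(278/16, 1.7/0.7) = 17.38 servings → $6.08.
bell pepper + sweet potato with both tight: 2.762 servings and 0.4554 servings → $3.06.
Cheapest feasible corner: $3.06.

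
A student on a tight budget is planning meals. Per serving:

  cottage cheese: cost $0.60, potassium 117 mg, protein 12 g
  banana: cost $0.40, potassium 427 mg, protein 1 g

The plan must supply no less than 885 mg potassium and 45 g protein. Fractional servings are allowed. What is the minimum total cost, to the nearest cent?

$2.62

A basic optimal solution has at most two foods positive. Try each food alone and each pair with both targets met exactly.
cottage cheese only: max(885/117, 45/12) = 7.564 servings → $4.54.
banana only: max(885/427, 45/1) = 45 servings → $18.00.
cottage cheese + banana with both tight: 3.661 servings and 1.07 servings → $2.62.
Cheapest feasible corner: $2.62.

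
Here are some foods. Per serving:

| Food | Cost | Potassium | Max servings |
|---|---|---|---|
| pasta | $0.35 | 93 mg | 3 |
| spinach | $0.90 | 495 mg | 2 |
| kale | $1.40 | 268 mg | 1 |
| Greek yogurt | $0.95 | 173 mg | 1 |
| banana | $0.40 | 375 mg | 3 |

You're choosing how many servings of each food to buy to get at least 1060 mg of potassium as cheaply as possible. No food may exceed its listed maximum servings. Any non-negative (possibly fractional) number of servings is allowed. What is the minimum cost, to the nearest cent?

$1.13

Cost per mg of potassium: banana $0.0011, spinach $0.0018, pasta $0.0038, kale $0.0052, Greek yogurt $0.0055.
Take 2.827 servings of banana: +1060.0 mg potassium for $1.13 (total $1.13, still need 0.0 mg).
Filling from the cheapest source first is optimal under one linear minimum: $1.13.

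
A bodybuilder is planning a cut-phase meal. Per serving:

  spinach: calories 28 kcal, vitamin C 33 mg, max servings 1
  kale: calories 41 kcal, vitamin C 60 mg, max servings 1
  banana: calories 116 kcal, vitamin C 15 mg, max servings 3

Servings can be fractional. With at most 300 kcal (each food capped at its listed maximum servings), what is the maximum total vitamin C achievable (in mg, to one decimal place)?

Vitamin C per kcal: kale 1.463, spinach 1.179, banana 0.1293.
Take 1 serving of kale: uses 41 kcal, +60.0 mg vitamin C (running total 60.0 mg).
Take 1 serving of spinach: uses 28 kcal, +33.0 mg vitamin C (running total 93.0 mg).
Take 1.991 servings of banana: uses 231 kcal, +29.9 mg vitamin C (running total 122.9 mg).
Filling greedily by vitamin C-per-kcal is optimal for one linear limit, giving 122.9 mg.

122.9 mg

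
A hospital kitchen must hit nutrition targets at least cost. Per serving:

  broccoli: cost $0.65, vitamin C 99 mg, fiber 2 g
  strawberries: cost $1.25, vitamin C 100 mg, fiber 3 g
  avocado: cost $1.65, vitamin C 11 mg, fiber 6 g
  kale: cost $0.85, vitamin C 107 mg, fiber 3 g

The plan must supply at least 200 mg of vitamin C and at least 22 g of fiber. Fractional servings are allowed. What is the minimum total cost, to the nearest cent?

broccoli only: max(200/99, 22/2) = 11 servings → $7.15.
strawberries only: max(200/100, 22/3) = 7.333 servings → $9.17.
avocado only: max(200/11, 22/6) = 18.18 servings → $30.00.
kale only: max(200/107, 22/3) = 7.333 servings → $6.23.
broccoli + strawberries: the both-tight solution has a negative serving — not a feasible corner.
broccoli + avocado with both tight: 1.675 servings and 3.108 servings → $6.22.
broccoli + kale: intersection lies outside the first quadrant.
strawberries + avocado with both tight: 1.69 servings and 2.822 servings → $6.77.
strawberries + kale with both targets exact would need a negative amount; discard.
avocado + kale with both tight: 2.88 servings and 1.573 servings → $6.09.
The minimum over all feasible corners is $6.09.

$6.09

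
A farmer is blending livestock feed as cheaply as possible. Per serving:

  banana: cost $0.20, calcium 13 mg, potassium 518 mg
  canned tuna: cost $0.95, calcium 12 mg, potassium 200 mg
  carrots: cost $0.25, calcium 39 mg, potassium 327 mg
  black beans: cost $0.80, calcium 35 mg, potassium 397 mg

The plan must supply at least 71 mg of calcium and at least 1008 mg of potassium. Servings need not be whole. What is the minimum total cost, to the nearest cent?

$0.57

This is a tiny linear program; its minimum lies at a vertex of the feasible set. List the vertices and price them.
banana only: max(71/13, 1008/518) = 5.462 servings → $1.09.
canned tuna only: max(71/12, 1008/200) = 5.917 servings → $5.62.
carrots only: max(71/39, 1008/327) = 3.083 servings → $0.77.
black beans only: max(71/35, 1008/397) = 2.539 servings → $2.03.
banana + canned tuna: the both-tight solution has a negative serving — not a feasible corner.
banana + carrots with both tight: 1.009 servings and 1.484 servings → $0.57.
banana + black beans with both tight: 0.5469 servings and 1.825 servings → $1.57.
canned tuna + carrots with both tight: 4.152 servings and 0.5428 servings → $4.08.
canned tuna + black beans with both tight: 3.172 servings and 0.941 servings → $3.77.
carrots + black beans with both targets exact would need a negative amount; discard.
Cheapest feasible corner: $0.57.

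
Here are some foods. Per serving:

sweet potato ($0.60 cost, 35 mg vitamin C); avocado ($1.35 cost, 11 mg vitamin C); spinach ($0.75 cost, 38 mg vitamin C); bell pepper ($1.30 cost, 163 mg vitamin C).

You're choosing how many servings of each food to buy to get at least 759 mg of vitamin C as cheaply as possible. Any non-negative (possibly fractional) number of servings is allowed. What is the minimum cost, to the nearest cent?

$6.05

Cost per mg of vitamin C: bell pepper $0.0080, sweet potato $0.0171, spinach $0.0197, avocado $0.1227.
With no serving limits, use only bell pepper: 759 mg / 163 mg = 4.656 servings × $1.30 = $6.05.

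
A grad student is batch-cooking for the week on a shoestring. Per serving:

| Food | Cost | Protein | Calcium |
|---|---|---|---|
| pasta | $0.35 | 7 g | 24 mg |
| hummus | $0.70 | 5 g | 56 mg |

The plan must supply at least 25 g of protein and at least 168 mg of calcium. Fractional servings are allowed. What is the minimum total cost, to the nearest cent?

$2.20

For a min-cost LP with two ≥-constraints, a basic feasible solution has at most two positive variables.
pasta only: max(25/7, 168/24) = 7 servings → $2.45.
hummus only: max(25/5, 168/56) = 5 servings → $3.50.
pasta + hummus with both tight: 2.059 servings and 2.118 servings → $2.20.
Cheapest feasible corner: $2.20.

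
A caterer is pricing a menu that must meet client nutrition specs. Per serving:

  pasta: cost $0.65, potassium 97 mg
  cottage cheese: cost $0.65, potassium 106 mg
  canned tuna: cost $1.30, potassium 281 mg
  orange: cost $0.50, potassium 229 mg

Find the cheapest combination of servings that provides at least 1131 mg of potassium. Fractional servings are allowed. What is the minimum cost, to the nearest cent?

Cost per mg of potassium: orange $0.0022, canned tuna $0.0046, cottage cheese $0.0061, pasta $0.0067.
With no serving limits, use only orange: 1131 mg / 229 mg = 4.939 servings × $0.50 = $2.47.

$2.47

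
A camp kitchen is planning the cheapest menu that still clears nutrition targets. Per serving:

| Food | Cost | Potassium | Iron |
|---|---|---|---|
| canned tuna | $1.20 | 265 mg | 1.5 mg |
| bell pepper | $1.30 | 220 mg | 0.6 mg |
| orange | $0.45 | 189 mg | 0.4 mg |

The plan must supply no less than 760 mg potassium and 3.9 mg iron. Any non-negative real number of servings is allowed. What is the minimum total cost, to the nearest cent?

$3.20

An LP optimum is at a vertex; with two nutrient constraints at most two foods are used. Check each candidate.
canned tuna only: max(760/265, 3.9/1.5) = 2.868 servings → $3.44.
bell pepper only: max(760/220, 3.9/0.6) = 6.5 servings → $8.45.
orange only: max(760/189, 3.9/0.4) = 9.75 servings → $4.39.
canned tuna + bell pepper with both tight: 2.351 servings and 0.6228 servings → $3.63.
canned tuna + orange with both tight: 2.44 servings and 0.6 servings → $3.20.
bell pepper + orange with both targets exact would need a negative amount; discard.
The minimum over all feasible corners is $3.20.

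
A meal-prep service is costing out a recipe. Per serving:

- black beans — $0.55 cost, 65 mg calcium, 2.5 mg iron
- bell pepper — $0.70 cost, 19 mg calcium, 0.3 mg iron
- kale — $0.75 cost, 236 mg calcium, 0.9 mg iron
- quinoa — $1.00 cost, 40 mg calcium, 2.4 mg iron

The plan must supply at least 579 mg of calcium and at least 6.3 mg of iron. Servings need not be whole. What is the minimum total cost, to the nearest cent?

Minimising a linear cost over {calcium ≥ 579, iron ≥ 6.3, servings ≥ 0} — the optimum is at a vertex, using one or two foods.
black beans only: max(579/65, 6.3/2.5) = 8.908 servings → $4.90.
bell pepper only: max(579/19, 6.3/0.3) = 30.47 servings → $21.33.
kale only: max(579/236, 6.3/0.9) = 7 servings → $5.25.
quinoa only: max(579/40, 6.3/2.4) = 14.47 servings → $14.47.
black beans + bell pepper: the both-tight solution has a negative serving — not a feasible corner.
black beans + kale with both tight: 1.817 servings and 1.953 servings → $2.46.
black beans + quinoa: the both-tight solution has a negative serving — not a feasible corner.
bell pepper + kale with both tight: 17.98 servings and 1.006 servings → $13.34.
bell pepper + quinoa: intersection lies outside the first quadrant.
kale + quinoa with both tight: 2.145 servings and 1.821 servings → $3.43.
So the least-cost plan costs $2.46.

$2.46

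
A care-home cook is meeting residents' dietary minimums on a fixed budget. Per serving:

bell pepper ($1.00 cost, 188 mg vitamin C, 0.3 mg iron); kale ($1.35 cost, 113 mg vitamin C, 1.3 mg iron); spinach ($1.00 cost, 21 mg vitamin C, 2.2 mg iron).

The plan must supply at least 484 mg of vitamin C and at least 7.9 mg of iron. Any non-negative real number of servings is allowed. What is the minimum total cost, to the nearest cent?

$5.50

Compare the cost at each extreme point of the feasible region.
bell pepper only: max(484/188, 7.9/0.3) = 26.33 servings → $26.33.
kale only: max(484/113, 7.9/1.3) = 6.077 servings → $8.20.
spinach only: max(484/21, 7.9/2.2) = 23.05 servings → $23.05.
bell pepper + kale: the both-tight solution has a negative serving — not a feasible corner.
bell pepper + spinach with both tight: 2.207 servings and 3.29 servings → $5.50.
kale + spinach with both tight: 4.062 servings and 1.191 servings → $6.67.
So the least-cost plan costs $5.50.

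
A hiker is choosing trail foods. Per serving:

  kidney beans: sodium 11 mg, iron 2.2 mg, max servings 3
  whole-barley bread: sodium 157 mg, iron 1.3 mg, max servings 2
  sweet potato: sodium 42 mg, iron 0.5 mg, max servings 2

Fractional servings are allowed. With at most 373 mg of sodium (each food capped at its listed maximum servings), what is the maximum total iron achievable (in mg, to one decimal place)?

9.7 mg

Iron per mg sodium: kidney beans 0.2, sweet potato 0.0119, whole-barley bread 0.00828.
Take 3 servings of kidney beans: uses 33 mg sodium, +6.6 mg iron (running total 6.6 mg).
Take 2 servings of sweet potato: uses 84 mg sodium, +1.0 mg iron (running total 7.6 mg).
Take 1.631 servings of whole-barley bread: uses 256 mg sodium, +2.1 mg iron (running total 9.7 mg).
Greedy by best ratio exhausts the sodium allowance optimally: 9.7 mg.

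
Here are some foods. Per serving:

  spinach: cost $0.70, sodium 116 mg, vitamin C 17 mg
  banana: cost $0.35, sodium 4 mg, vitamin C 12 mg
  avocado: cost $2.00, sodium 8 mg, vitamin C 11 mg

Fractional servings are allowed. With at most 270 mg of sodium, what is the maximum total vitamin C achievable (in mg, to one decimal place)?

Vitamin C per mg sodium: banana 3, avocado 1.375, spinach 0.1466.
With no serving limits, spend the whole sodium allowance on banana: 270 mg / 4 mg × 12 mg = 810.0 mg.

810.0 mg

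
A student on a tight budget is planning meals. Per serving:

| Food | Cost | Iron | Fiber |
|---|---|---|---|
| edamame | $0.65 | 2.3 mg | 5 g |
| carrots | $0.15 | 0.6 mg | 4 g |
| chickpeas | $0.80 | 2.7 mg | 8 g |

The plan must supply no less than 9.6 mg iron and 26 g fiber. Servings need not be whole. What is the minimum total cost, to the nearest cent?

For a min-cost LP with two ≥-constraints, a basic feasible solution has at most two positive variables.
edamame only: max(9.6/2.3, 26/5) = 5.2 servings → $3.38.
carrots only: max(9.6/0.6, 26/4) = 16 servings → $2.40.
chickpeas only: max(9.6/2.7, 26/8) = 3.556 servings → $2.84.
edamame + carrots with both tight: 3.677 servings and 1.903 servings → $2.68.
edamame + chickpeas with both tight: 1.347 servings and 2.408 servings → $2.80.
carrots + chickpeas: intersection lies outside the first quadrant.
The minimum over all feasible corners is $2.40.

$2.40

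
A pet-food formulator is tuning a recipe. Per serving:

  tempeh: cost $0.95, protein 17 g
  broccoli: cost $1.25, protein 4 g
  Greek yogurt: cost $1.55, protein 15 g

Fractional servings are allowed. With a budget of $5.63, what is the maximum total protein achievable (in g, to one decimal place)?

Protein per dollar: tempeh 17.89, Greek yogurt 9.677, broccoli 3.2.
With no serving limits, spend the whole cost allowance on tempeh: $5.63 / $0.95 × 17 g = 100.7 g.

100.7 g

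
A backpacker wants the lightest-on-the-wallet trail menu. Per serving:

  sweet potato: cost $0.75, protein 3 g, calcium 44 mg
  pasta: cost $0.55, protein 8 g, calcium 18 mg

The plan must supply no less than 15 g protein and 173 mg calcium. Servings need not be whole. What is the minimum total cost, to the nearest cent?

$3.06

The cheapest plan sits at a corner of the feasible region — with two constraints it uses at most two foods.
sweet potato only: max(15/3, 173/44) = 5 servings → $3.75.
pasta only: max(15/8, 173/18) = 9.611 servings → $5.29.
sweet potato + pasta with both tight: 3.738 servings and 0.4732 servings → $3.06.
The minimum over all feasible corners is $3.06.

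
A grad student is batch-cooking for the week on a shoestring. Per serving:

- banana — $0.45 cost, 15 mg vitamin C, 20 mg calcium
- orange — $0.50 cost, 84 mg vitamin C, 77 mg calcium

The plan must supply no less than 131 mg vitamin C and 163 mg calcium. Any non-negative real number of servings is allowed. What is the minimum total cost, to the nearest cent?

An LP optimum is at a vertex; with two nutrient constraints at most two foods are used. Check each candidate.
banana only: max(131/15, 163/20) = 8.733 servings → $3.93.
orange only: max(131/84, 163/77) = 2.117 servings → $1.06.
banana + orange with both tight: 6.867 servings and 0.3333 servings → $3.26.
The minimum over all feasible corners is $1.06.

$1.06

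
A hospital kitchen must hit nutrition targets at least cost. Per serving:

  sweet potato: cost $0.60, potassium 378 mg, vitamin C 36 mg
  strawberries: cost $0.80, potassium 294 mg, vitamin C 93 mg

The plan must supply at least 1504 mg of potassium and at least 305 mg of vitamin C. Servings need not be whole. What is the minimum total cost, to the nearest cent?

$3.22

Two binding constraints pin down two serving amounts, so the optimal mix uses at most two foods. The candidates are each food alone (scaled to the tighter of potassium/vitamin C) and each pair with both constraints tight.
sweet potato only: max(1504/378, 305/36) = 8.472 servings → $5.08.
strawberries only: max(1504/294, 305/93) = 5.116 servings → $4.09.
sweet potato + strawberries with both tight: 2.043 servings and 2.489 servings → $3.22.
The minimum over all feasible corners is $3.22.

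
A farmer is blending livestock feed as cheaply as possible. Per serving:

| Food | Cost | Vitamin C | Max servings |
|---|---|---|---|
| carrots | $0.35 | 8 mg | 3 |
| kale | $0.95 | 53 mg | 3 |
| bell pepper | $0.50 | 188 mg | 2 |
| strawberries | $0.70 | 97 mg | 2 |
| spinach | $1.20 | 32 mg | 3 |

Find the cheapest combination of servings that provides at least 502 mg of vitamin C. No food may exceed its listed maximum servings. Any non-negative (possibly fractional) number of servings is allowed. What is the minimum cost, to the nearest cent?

Cost per mg of vitamin C: bell pepper $0.0027, strawberries $0.0072, kale $0.0179, spinach $0.0375, carrots $0.0437.
Take 2 servings of bell pepper: +376.0 mg vitamin C for $1.00 (total $1.00, still need 126.0 mg).
Take 1.299 servings of strawberries: +126.0 mg vitamin C for $0.91 (total $1.91, still need 0.0 mg).
Greedy by cheapest-per-mg is optimal for a single linear constraint, so the minimum cost is $1.91.

$1.91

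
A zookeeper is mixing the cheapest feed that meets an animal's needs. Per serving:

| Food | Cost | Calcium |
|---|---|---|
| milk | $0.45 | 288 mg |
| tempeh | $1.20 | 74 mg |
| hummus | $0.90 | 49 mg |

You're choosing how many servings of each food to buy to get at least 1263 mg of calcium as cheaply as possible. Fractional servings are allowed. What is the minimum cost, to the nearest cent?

$1.97

Cost per mg of calcium: milk $0.0016, tempeh $0.0162, hummus $0.0184.
With no serving limits, use only milk: 1263 mg / 288 mg = 4.385 servings × $0.45 = $1.97.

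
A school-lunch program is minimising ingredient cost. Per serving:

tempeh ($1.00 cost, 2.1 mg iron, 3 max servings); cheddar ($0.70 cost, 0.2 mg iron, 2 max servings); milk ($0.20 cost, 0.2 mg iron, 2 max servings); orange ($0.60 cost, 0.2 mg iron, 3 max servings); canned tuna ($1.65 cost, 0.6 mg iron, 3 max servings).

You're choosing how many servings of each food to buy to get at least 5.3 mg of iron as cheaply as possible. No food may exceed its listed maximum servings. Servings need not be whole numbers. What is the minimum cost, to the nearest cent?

Cost per mg of iron: tempeh $0.4762, milk $1.0000, canned tuna $2.7500, orange $3.0000, cheddar $3.5000.
Take 2.524 servings of tempeh: +5.3 mg iron for $2.52 (total $2.52, still need 0.0 mg).
Greedy by cheapest-per-mg is optimal for a single linear constraint, so the minimum cost is $2.52.

$2.52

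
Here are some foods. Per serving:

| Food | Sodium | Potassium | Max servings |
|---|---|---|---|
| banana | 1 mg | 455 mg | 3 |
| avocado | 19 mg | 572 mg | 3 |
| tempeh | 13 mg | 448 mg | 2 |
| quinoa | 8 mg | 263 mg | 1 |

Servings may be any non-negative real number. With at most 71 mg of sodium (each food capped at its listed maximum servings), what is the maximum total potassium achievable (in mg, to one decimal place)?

Potassium per mg sodium: banana 455, tempeh 34.46, quinoa 32.88, avocado 30.11.
Take 3 servings of banana: uses 3 mg sodium, +1365.0 mg potassium (running total 1365.0 mg).
Take 2 servings of tempeh: uses 26 mg sodium, +896.0 mg potassium (running total 2261.0 mg).
Take 1 serving of quinoa: uses 8 mg sodium, +263.0 mg potassium (running total 2524.0 mg).
Take 1.789 servings of avocado: uses 34 mg sodium, +1023.6 mg potassium (running total 3547.6 mg).
Greedy by best ratio exhausts the sodium allowance optimally: 3547.6 mg.

3547.6 mg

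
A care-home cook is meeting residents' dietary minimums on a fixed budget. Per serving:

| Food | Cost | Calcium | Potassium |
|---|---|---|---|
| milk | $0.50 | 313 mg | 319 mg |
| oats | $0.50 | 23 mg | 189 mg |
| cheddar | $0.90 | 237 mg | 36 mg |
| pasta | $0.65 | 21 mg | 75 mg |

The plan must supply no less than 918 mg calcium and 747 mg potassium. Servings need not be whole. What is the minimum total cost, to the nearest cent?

Two binding constraints pin down two serving amounts, so the optimal mix uses at most two foods. The candidates are each food alone (scaled to the tighter of calcium/potassium) and each pair with both constraints tight.
milk only: max(918/313, 747/319) = 2.933 servings → $1.47.
oats only: max(918/23, 747/189) = 39.91 servings → $19.96.
cheddar only: max(918/237, 747/36) = 20.75 servings → $18.68.
pasta only: max(918/21, 747/75) = 43.71 servings → $28.41.
milk + oats: intersection lies outside the first quadrant.
milk + cheddar with both tight: 2.238 servings and 0.9176 servings → $1.94.
milk + pasta: the both-tight solution has a negative serving — not a feasible corner.
oats + cheddar with both tight: 3.275 servings and 3.556 servings → $4.84.
oats + pasta: intersection lies outside the first quadrant.
cheddar + pasta with both tight: 3.124 servings and 8.461 servings → $8.31.
The minimum over all feasible corners is $1.47.

$1.47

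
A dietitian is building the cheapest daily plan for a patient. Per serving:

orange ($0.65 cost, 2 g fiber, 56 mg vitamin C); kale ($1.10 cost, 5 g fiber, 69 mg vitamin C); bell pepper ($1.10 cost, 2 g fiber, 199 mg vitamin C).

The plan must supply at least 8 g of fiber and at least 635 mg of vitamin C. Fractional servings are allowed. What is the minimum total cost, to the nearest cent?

$3.78

orange only: max(8/2, 635/56) = 11.34 servings → $7.37.
kale only: max(8/5, 635/69) = 9.203 servings → $10.12.
bell pepper only: max(8/2, 635/199) = 4 servings → $4.40.
orange + kale with both targets exact would need a negative amount; discard.
orange + bell pepper with both tight: 1.126 servings and 2.874 servings → $3.89.
kale + bell pepper with both tight: 0.3757 servings and 3.061 servings → $3.78.
So the least-cost plan costs $3.78.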